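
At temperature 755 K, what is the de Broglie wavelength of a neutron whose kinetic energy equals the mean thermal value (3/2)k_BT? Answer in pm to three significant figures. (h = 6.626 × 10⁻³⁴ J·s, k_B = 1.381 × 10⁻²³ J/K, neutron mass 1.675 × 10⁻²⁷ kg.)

λ = 91.5 pm

KE = (3/2)k_BT = 1.5 × 1.381 × 10⁻²³ × 755 = 1.564 × 10⁻²⁰ J.
p = √(2mKE) = √(2 × 1.675 × 10⁻²⁷ × 1.564 × 10⁻²⁰) = 7.238 × 10⁻²⁴ kg·m/s.
λ = h/p = 9.15 × 10⁻¹¹ m = 91.5 pm.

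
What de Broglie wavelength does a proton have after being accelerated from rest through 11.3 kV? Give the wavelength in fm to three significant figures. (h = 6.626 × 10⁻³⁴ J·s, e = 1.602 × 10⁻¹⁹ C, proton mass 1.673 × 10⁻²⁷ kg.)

λ = 269 fm

KE = eV = 1.602 × 10⁻¹⁹ × 1.130 × 10⁴ = 1.810 × 10⁻¹⁵ J.
p = √(2mKE) = √(2 × 1.673 × 10⁻²⁷ × 1.810 × 10⁻¹⁵) = 2.461 × 10⁻²¹ kg·m/s.
λ = h/p = 6.626 × 10⁻³⁴ / 2.461 × 10⁻²¹ = 2.69 × 10⁻¹³ m = 269 fm.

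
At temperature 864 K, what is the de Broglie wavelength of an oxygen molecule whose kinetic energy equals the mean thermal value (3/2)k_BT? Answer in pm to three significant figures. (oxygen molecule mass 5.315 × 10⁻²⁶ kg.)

λ = 15.2 pm

KE = (3/2)k_BT = 1.5 × 1.381 × 10⁻²³ × 864 = 1.790 × 10⁻²⁰ J.
p = √(2mKE) = √(2 × 5.315 × 10⁻²⁶ × 1.790 × 10⁻²⁰) = 4.362 × 10⁻²³ kg·m/s.
λ = h/p = 1.52 × 10⁻¹¹ m = 15.2 pm.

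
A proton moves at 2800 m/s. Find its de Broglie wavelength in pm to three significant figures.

λ = 141 pm

p = mv = 1.673 × 10⁻²⁷ × 2800 = 4.684 × 10⁻²⁴ kg·m/s.
λ = h/p = 6.626 × 10⁻³⁴ / 4.684 × 10⁻²⁴ = 1.41 × 10⁻¹⁰ m = 141 pm.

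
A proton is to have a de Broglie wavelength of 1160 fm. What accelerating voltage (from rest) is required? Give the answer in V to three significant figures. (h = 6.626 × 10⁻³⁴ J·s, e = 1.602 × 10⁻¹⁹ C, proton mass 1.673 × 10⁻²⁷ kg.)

p = h/λ = 6.626 × 10⁻³⁴ / 1.160 × 10⁻¹² = 5.712 × 10⁻²² kg·m/s.
KE = p²/(2m) = 9.751 × 10⁻¹⁷ J.
V = KE/e = 9.751 × 10⁻¹⁷ / (1.602 × 10⁻¹⁹) = 609 V.

V = 609 V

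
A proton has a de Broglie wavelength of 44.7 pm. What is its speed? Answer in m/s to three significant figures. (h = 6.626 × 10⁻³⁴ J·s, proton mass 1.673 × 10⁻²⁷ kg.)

p = h/λ = 6.626 × 10⁻³⁴ / 4.470 × 10⁻¹¹ = 1.482 × 10⁻²³ kg·m/s.
v = p/m = 1.482 × 10⁻²³ / 1.673 × 10⁻²⁷ = 8.86 × 10³ m/s = 8860 m/s.

v = 8860 m/s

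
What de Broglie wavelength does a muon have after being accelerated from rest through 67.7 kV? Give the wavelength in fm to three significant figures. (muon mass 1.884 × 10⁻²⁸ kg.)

λ = 328 fm

KE = eV = 1.602 × 10⁻¹⁹ × 6.770 × 10⁴ = 1.085 × 10⁻¹⁴ J.
p = √(2mKE) = √(2 × 1.884 × 10⁻²⁸ × 1.085 × 10⁻¹⁴) = 2.022 × 10⁻²¹ kg·m/s.
λ = h/p = 6.626 × 10⁻³⁴ / 2.022 × 10⁻²¹ = 3.28 × 10⁻¹³ m = 328 fm.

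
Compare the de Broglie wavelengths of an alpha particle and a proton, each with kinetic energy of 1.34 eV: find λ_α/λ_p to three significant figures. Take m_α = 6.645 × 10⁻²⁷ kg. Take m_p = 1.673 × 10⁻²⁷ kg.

At fixed KE, p = √(2mKE) so λ = h/p ∝ 1/√m.
λ_α/λ_p = √(m_p/m_α) = √(1.673 × 10⁻²⁷/6.645 × 10⁻²⁷) = √(0.2518) = 0.502.

λ_α/λ_p = 0.502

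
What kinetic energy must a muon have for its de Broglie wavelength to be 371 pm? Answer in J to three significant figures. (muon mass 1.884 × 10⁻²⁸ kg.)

KE = 8.47 × 10⁻²¹ J

p = h/λ = 6.626 × 10⁻³⁴ / 3.710 × 10⁻¹⁰ = 1.786 × 10⁻²⁴ kg·m/s.
KE = p²/(2m) = (1.786 × 10⁻²⁴)² / (2 × 1.884 × 10⁻²⁸) = 8.465 × 10⁻²¹ J = 8.47 × 10⁻²¹ J.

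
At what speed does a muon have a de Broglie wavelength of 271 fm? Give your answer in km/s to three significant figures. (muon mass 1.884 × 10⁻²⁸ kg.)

v = 1.30 × 10⁴ km/s

p = h/λ = 6.626 × 10⁻³⁴ / 2.710 × 10⁻¹³ = 2.445 × 10⁻²¹ kg·m/s.
v = p/m = 2.445 × 10⁻²¹ / 1.884 × 10⁻²⁸ = 1.30 × 10⁷ m/s = 1.30 × 10⁴ km/s.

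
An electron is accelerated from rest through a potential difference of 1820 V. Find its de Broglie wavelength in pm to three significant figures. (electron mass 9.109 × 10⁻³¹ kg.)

KE = eV = 1.602 × 10⁻¹⁹ × 1820 = 2.916 × 10⁻¹⁶ J.
p = √(2mKE) = √(2 × 9.109 × 10⁻³¹ × 2.916 × 10⁻¹⁶) = 2.305 × 10⁻²³ kg·m/s.
λ = h/p = 6.626 × 10⁻³⁴ / 2.305 × 10⁻²³ = 2.87 × 10⁻¹¹ m = 28.7 pm.

λ = 28.7 pm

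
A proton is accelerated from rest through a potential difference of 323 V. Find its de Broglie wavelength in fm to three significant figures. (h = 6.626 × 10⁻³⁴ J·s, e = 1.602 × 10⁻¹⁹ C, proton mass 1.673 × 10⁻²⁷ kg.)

KE = eV = 1.602 × 10⁻¹⁹ × 323.0 = 5.174 × 10⁻¹⁷ J.
p = √(2mKE) = √(2 × 1.673 × 10⁻²⁷ × 5.174 × 10⁻¹⁷) = 4.161 × 10⁻²² kg·m/s.
λ = h/p = 6.626 × 10⁻³⁴ / 4.161 × 10⁻²² = 1.59 × 10⁻¹² m = 1590 fm.

λ = 1590 fm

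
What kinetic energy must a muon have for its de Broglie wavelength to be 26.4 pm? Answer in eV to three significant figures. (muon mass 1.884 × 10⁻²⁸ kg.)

p = h/λ = 6.626 × 10⁻³⁴ / 2.640 × 10⁻¹¹ = 2.510 × 10⁻²³ kg·m/s.
KE = p²/(2m) = (2.510 × 10⁻²³)² / (2 × 1.884 × 10⁻²⁸) = 1.672 × 10⁻¹⁸ J = 10.4 eV.

KE = 10.4 eV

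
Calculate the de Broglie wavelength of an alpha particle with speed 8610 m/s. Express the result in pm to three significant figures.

λ = 11.6 pm

p = mv = 6.645 × 10⁻²⁷ × 8610 = 5.721 × 10⁻²³ kg·m/s.
λ = h/p = 6.626 × 10⁻³⁴ / 5.721 × 10⁻²³ = 1.16 × 10⁻¹¹ m = 11.6 pm.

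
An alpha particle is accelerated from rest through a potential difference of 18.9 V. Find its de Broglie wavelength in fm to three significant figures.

λ = 2340 fm

KE = 2eV = 2 × 1.602 × 10⁻¹⁹ × 18.90 = 6.056 × 10⁻¹⁸ J.
p = √(2mKE) = √(2 × 6.645 × 10⁻²⁷ × 6.056 × 10⁻¹⁸) = 2.837 × 10⁻²² kg·m/s.
λ = h/p = 6.626 × 10⁻³⁴ / 2.837 × 10⁻²² = 2.34 × 10⁻¹² m = 2340 fm.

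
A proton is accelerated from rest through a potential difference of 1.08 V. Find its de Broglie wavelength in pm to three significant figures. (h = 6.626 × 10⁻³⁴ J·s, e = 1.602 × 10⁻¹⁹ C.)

KE = eV = 1.602 × 10⁻¹⁹ × 1.080 = 1.730 × 10⁻¹⁹ J.
p = √(2mKE) = √(2 × 1.673 × 10⁻²⁷ × 1.730 × 10⁻¹⁹) = 2.406 × 10⁻²³ kg·m/s.
λ = h/p = 6.626 × 10⁻³⁴ / 2.406 × 10⁻²³ = 2.75 × 10⁻¹¹ m = 27.5 pm.

λ = 27.5 pm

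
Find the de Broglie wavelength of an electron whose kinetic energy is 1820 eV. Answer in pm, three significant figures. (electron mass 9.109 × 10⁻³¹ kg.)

KE = 1820 eV = 2.916 × 10⁻¹⁶ J.
p = √(2mKE) = √(2 × 9.109 × 10⁻³¹ × 2.916 × 10⁻¹⁶) = 2.305 × 10⁻²³ kg·m/s.
λ = h/p = 6.626 × 10⁻³⁴ / 2.305 × 10⁻²³ = 2.87 × 10⁻¹¹ m = 28.7 pm.

λ = 28.7 pm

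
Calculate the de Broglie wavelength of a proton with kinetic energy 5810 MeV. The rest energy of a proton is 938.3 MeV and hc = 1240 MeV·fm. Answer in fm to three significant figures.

λ = 0.186 fm

Total energy E = KE + m₀c² = 5810 + 938.3 = 6748.3 MeV.
(pc)² = E² − (m₀c²)² = (6748.3)² − (938.3)² = 4.466 × 10⁷ MeV², so pc = 6683 MeV.
λ = hc/(pc) = 1240 MeV·fm / 6683 MeV = 0.186 fm.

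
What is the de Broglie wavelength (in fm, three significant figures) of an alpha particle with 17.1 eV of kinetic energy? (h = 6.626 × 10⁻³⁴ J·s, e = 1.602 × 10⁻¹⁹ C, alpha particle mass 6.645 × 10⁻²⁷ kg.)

λ = 3470 fm

KE = 17.1 eV = 2.739 × 10⁻¹⁸ J.
p = √(2mKE) = √(2 × 6.645 × 10⁻²⁷ × 2.739 × 10⁻¹⁸) = 1.908 × 10⁻²² kg·m/s.
λ = h/p = 6.626 × 10⁻³⁴ / 1.908 × 10⁻²² = 3.47 × 10⁻¹² m = 3470 fm.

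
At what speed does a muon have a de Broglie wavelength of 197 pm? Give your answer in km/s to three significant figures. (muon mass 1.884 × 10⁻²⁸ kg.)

v = 17.9 km/s

p = h/λ = 6.626 × 10⁻³⁴ / 1.970 × 10⁻¹⁰ = 3.363 × 10⁻²⁴ kg·m/s.
v = p/m = 3.363 × 10⁻²⁴ / 1.884 × 10⁻²⁸ = 1.79 × 10⁴ m/s = 17.9 km/s.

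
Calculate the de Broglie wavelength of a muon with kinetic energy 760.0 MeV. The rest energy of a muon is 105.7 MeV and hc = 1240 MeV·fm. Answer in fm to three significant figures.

λ = 1.44 fm

Total energy E = KE + m₀c² = 760.0 + 105.7 = 865.7 MeV.
(pc)² = E² − (m₀c²)² = (865.7)² − (105.7)² = 7.383 × 10⁵ MeV², so pc = 859.2 MeV.
λ = hc/(pc) = 1240 MeV·fm / 859.2 MeV = 1.44 fm.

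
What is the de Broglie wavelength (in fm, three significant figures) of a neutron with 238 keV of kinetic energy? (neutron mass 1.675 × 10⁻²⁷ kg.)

λ = 58.6 fm

KE = 238 keV = 3.813 × 10⁻¹⁴ J.
p = √(2mKE) = √(2 × 1.675 × 10⁻²⁷ × 3.813 × 10⁻¹⁴) = 1.130 × 10⁻²⁰ kg·m/s.
λ = h/p = 6.626 × 10⁻³⁴ / 1.130 × 10⁻²⁰ = 5.86 × 10⁻¹⁴ m = 58.6 fm.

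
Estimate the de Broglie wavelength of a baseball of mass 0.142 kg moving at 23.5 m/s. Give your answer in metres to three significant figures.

p = mv = 0.142 × 23.5 = 3.337 kg·m/s.
λ = h/p = 6.626 × 10⁻³⁴ / 3.337 = 1.99 × 10⁻³⁴ m.

λ = 1.99 × 10⁻³⁴ m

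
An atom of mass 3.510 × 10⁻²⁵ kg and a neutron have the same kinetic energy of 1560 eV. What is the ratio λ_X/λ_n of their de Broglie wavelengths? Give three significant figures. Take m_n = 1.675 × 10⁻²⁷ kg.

λ_X/λ_n = 0.0691

At fixed KE, p = √(2mKE) so λ = h/p ∝ 1/√m.
λ_X/λ_n = √(m_n/m_X) = √(1.675 × 10⁻²⁷/3.510 × 10⁻²⁵) = √(4.772 × 10⁻³) = 0.0691.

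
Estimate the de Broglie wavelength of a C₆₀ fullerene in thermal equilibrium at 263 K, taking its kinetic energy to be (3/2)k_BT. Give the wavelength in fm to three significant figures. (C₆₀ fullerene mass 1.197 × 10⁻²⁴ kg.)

λ = 5800 fm

KE = (3/2)k_BT = 1.5 × 1.381 × 10⁻²³ × 263 = 5.448 × 10⁻²¹ J.
p = √(2mKE) = √(2 × 1.197 × 10⁻²⁴ × 5.448 × 10⁻²¹) = 1.142 × 10⁻²² kg·m/s.
λ = h/p = 5.80 × 10⁻¹² m = 5800 fm.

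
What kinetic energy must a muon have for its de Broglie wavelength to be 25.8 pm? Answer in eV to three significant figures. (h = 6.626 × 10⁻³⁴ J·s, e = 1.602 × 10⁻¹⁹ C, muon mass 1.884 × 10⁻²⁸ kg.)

KE = 10.9 eV

p = h/λ = 6.626 × 10⁻³⁴ / 2.580 × 10⁻¹¹ = 2.568 × 10⁻²³ kg·m/s.
KE = p²/(2m) = (2.568 × 10⁻²³)² / (2 × 1.884 × 10⁻²⁸) = 1.750 × 10⁻¹⁸ J = 10.9 eV.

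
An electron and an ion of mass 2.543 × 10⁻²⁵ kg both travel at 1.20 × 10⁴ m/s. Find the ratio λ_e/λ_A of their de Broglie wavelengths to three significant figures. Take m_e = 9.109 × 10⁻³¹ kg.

λ_e/λ_A = 2.79 × 10⁵

At fixed v, p = mv so λ = h/(mv) ∝ 1/m.
λ_e/λ_A = m_A/m_e = 2.543 × 10⁻²⁵/9.109 × 10⁻³¹ = 2.79 × 10⁵.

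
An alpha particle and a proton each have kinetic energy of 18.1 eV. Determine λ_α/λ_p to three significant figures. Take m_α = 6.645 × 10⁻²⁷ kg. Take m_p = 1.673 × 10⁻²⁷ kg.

λ_α/λ_p = 0.502

At fixed KE, p = √(2mKE) so λ = h/p ∝ 1/√m.
λ_α/λ_p = √(m_p/m_α) = √(1.673 × 10⁻²⁷/6.645 × 10⁻²⁷) = √(0.2518) = 0.502.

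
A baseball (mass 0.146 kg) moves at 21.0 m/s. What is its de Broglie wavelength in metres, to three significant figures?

p = mv = 0.146 × 21.0 = 3.066 kg·m/s.
λ = h/p = 6.626 × 10⁻³⁴ / 3.066 = 2.16 × 10⁻³⁴ m.

λ = 2.16 × 10⁻³⁴ m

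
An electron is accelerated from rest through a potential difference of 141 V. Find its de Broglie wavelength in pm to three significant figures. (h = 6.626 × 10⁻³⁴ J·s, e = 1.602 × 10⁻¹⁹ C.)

λ = 103 pm

KE = eV = 1.602 × 10⁻¹⁹ × 141.0 = 2.259 × 10⁻¹⁷ J.
p = √(2mKE) = √(2 × 9.109 × 10⁻³¹ × 2.259 × 10⁻¹⁷) = 6.415 × 10⁻²⁴ kg·m/s.
λ = h/p = 6.626 × 10⁻³⁴ / 6.415 × 10⁻²⁴ = 1.03 × 10⁻¹⁰ m = 103 pm.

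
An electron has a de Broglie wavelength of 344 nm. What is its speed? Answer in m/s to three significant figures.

p = h/λ = 6.626 × 10⁻³⁴ / 3.440 × 10⁻⁷ = 1.926 × 10⁻²⁷ kg·m/s.
v = p/m = 1.926 × 10⁻²⁷ / 9.109 × 10⁻³¹ = 2.11 × 10³ m/s = 2110 m/s.

v = 2110 m/s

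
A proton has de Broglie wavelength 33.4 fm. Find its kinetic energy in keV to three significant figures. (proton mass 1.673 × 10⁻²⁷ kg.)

p = h/λ = 6.626 × 10⁻³⁴ / 3.340 × 10⁻¹⁴ = 1.984 × 10⁻²⁰ kg·m/s.
KE = p²/(2m) = (1.984 × 10⁻²⁰)² / (2 × 1.673 × 10⁻²⁷) = 1.176 × 10⁻¹³ J = 734 keV.

KE = 734 keV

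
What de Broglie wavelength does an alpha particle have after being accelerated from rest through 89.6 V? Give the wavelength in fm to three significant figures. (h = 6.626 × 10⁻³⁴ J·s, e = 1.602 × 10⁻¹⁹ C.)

λ = 1070 fm

KE = 2eV = 2 × 1.602 × 10⁻¹⁹ × 89.60 = 2.871 × 10⁻¹⁷ J.
p = √(2mKE) = √(2 × 6.645 × 10⁻²⁷ × 2.871 × 10⁻¹⁷) = 6.177 × 10⁻²² kg·m/s.
λ = h/p = 6.626 × 10⁻³⁴ / 6.177 × 10⁻²² = 1.07 × 10⁻¹² m = 1070 fm.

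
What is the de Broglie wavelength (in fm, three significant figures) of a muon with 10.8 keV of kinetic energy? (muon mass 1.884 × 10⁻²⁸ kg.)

λ = 821 fm

KE = 10.8 keV = 1.730 × 10⁻¹⁵ J.
p = √(2mKE) = √(2 × 1.884 × 10⁻²⁸ × 1.730 × 10⁻¹⁵) = 8.074 × 10⁻²² kg·m/s.
λ = h/p = 6.626 × 10⁻³⁴ / 8.074 × 10⁻²² = 8.21 × 10⁻¹³ m = 821 fm.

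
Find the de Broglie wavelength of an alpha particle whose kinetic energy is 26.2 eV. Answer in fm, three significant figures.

KE = 26.2 eV = 4.197 × 10⁻¹⁸ J.
p = √(2mKE) = √(2 × 6.645 × 10⁻²⁷ × 4.197 × 10⁻¹⁸) = 2.362 × 10⁻²² kg·m/s.
λ = h/p = 6.626 × 10⁻³⁴ / 2.362 × 10⁻²² = 2.81 × 10⁻¹² m = 2810 fm.

λ = 2810 fm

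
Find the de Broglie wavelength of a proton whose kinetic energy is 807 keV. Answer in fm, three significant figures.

KE = 807 keV = 1.293 × 10⁻¹³ J.
p = √(2mKE) = √(2 × 1.673 × 10⁻²⁷ × 1.293 × 10⁻¹³) = 2.080 × 10⁻²⁰ kg·m/s.
λ = h/p = 6.626 × 10⁻³⁴ / 2.080 × 10⁻²⁰ = 3.19 × 10⁻¹⁴ m = 31.9 fm.

λ = 31.9 fm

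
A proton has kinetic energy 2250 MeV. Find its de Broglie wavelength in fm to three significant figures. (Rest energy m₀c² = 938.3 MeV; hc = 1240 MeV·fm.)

Total energy E = KE + m₀c² = 2250 + 938.3 = 3188.3 MeV.
(pc)² = E² − (m₀c²)² = (3188.3)² − (938.3)² = 9.285 × 10⁶ MeV², so pc = 3047 MeV.
λ = hc/(pc) = 1240 MeV·fm / 3047 MeV = 0.407 fm.

λ = 0.407 fm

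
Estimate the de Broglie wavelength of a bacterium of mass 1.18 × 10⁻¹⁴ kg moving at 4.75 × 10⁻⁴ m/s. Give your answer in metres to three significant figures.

p = mv = 1.18 × 10⁻¹⁴ × 4.75 × 10⁻⁴ = 5.605 × 10⁻¹⁸ kg·m/s.
λ = h/p = 6.626 × 10⁻³⁴ / 5.605 × 10⁻¹⁸ = 1.18 × 10⁻¹⁶ m.

λ = 1.18 × 10⁻¹⁶ m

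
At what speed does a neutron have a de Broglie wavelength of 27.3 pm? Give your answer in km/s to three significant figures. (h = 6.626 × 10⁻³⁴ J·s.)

v = 14.5 km/s

p = h/λ = 6.626 × 10⁻³⁴ / 2.730 × 10⁻¹¹ = 2.427 × 10⁻²³ kg·m/s.
v = p/m = 2.427 × 10⁻²³ / 1.675 × 10⁻²⁷ = 1.45 × 10⁴ m/s = 14.5 km/s.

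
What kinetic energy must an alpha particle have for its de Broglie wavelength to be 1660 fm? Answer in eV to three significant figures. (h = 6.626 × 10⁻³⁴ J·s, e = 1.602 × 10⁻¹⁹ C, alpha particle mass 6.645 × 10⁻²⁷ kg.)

KE = 74.8 eV

p = h/λ = 6.626 × 10⁻³⁴ / 1.660 × 10⁻¹² = 3.992 × 10⁻²² kg·m/s.
KE = p²/(2m) = (3.992 × 10⁻²²)² / (2 × 6.645 × 10⁻²⁷) = 1.199 × 10⁻¹⁷ J = 74.8 eV.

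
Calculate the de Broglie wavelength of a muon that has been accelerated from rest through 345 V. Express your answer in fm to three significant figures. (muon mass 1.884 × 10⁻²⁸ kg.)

λ = 4590 fm

KE = eV = 1.602 × 10⁻¹⁹ × 345.0 = 5.527 × 10⁻¹⁷ J.
p = √(2mKE) = √(2 × 1.884 × 10⁻²⁸ × 5.527 × 10⁻¹⁷) = 1.443 × 10⁻²² kg·m/s.
λ = h/p = 6.626 × 10⁻³⁴ / 1.443 × 10⁻²² = 4.59 × 10⁻¹² m = 4590 fm.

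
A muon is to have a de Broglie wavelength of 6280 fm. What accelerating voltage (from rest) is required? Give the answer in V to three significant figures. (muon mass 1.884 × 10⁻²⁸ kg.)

V = 184 V

p = h/λ = 6.626 × 10⁻³⁴ / 6.280 × 10⁻¹² = 1.055 × 10⁻²² kg·m/s.
KE = p²/(2m) = 2.954 × 10⁻¹⁷ J.
V = KE/e = 2.954 × 10⁻¹⁷ / (1.602 × 10⁻¹⁹) = 184 V.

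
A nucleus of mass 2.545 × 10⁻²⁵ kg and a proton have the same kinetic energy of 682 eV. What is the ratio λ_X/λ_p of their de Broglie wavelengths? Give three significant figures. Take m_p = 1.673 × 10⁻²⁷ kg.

λ_X/λ_p = 0.0811

At fixed KE, p = √(2mKE) so λ = h/p ∝ 1/√m.
λ_X/λ_p = √(m_p/m_X) = √(1.673 × 10⁻²⁷/2.545 × 10⁻²⁵) = √(6.574 × 10⁻³) = 0.0811.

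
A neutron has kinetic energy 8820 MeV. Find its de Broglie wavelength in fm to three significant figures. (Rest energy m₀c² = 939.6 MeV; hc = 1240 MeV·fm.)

Total energy E = KE + m₀c² = 8820 + 939.6 = 9759.6 MeV.
(pc)² = E² − (m₀c²)² = (9759.6)² − (939.6)² = 9.437 × 10⁷ MeV², so pc = 9714 MeV.
λ = hc/(pc) = 1240 MeV·fm / 9714 MeV = 0.128 fm.

λ = 0.128 fm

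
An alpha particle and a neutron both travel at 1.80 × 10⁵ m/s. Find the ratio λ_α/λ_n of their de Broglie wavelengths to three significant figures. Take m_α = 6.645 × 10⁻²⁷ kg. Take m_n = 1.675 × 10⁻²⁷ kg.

λ_α/λ_n = 0.252

At fixed v, p = mv so λ = h/(mv) ∝ 1/m.
λ_α/λ_n = m_n/m_α = 1.675 × 10⁻²⁷/6.645 × 10⁻²⁷ = 0.252.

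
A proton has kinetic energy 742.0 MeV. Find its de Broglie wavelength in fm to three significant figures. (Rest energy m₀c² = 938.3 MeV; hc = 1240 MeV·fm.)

λ = 0.890 fm

Total energy E = KE + m₀c² = 742.0 + 938.3 = 1680.3 MeV.
(pc)² = E² − (m₀c²)² = (1680.3)² − (938.3)² = 1.943 × 10⁶ MeV², so pc = 1394 MeV.
λ = hc/(pc) = 1240 MeV·fm / 1394 MeV = 0.890 fm.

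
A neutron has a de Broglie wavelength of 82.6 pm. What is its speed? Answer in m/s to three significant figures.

p = h/λ = 6.626 × 10⁻³⁴ / 8.260 × 10⁻¹¹ = 8.022 × 10⁻²⁴ kg·m/s.
v = p/m = 8.022 × 10⁻²⁴ / 1.675 × 10⁻²⁷ = 4.79 × 10³ m/s = 4790 m/s.

v = 4790 m/s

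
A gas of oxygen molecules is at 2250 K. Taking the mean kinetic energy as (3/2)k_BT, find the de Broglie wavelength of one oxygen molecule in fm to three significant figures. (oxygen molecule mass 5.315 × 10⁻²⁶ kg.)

λ = 9410 fm

KE = (3/2)k_BT = 1.5 × 1.381 × 10⁻²³ × 2250 = 4.661 × 10⁻²⁰ J.
p = √(2mKE) = √(2 × 5.315 × 10⁻²⁶ × 4.661 × 10⁻²⁰) = 7.039 × 10⁻²³ kg·m/s.
λ = h/p = 9.41 × 10⁻¹² m = 9410 fm.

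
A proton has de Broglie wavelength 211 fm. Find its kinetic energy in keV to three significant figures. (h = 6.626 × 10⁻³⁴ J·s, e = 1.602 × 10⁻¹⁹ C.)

KE = 18.4 keV

p = h/λ = 6.626 × 10⁻³⁴ / 2.110 × 10⁻¹³ = 3.140 × 10⁻²¹ kg·m/s.
KE = p²/(2m) = (3.140 × 10⁻²¹)² / (2 × 1.673 × 10⁻²⁷) = 2.947 × 10⁻¹⁵ J = 18.4 keV.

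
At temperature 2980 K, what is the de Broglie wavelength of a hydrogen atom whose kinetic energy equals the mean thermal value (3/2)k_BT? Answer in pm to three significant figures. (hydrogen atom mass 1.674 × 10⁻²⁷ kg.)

KE = (3/2)k_BT = 1.5 × 1.381 × 10⁻²³ × 2980 = 6.173 × 10⁻²⁰ J.
p = √(2mKE) = √(2 × 1.674 × 10⁻²⁷ × 6.173 × 10⁻²⁰) = 1.438 × 10⁻²³ kg·m/s.
λ = h/p = 4.61 × 10⁻¹¹ m = 46.1 pm.

λ = 46.1 pm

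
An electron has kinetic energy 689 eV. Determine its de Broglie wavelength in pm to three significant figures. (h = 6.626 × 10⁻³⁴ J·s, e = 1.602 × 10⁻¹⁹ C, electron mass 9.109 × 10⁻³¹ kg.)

λ = 46.7 pm

KE = 689 eV = 1.104 × 10⁻¹⁶ J.
p = √(2mKE) = √(2 × 9.109 × 10⁻³¹ × 1.104 × 10⁻¹⁶) = 1.418 × 10⁻²³ kg·m/s.
λ = h/p = 6.626 × 10⁻³⁴ / 1.418 × 10⁻²³ = 4.67 × 10⁻¹¹ m = 46.7 pm.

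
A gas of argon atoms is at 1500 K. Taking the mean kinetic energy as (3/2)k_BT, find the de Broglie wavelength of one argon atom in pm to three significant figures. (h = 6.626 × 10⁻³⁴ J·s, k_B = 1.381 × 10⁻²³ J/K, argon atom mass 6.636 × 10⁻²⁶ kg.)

KE = (3/2)k_BT = 1.5 × 1.381 × 10⁻²³ × 1500 = 3.107 × 10⁻²⁰ J.
p = √(2mKE) = √(2 × 6.636 × 10⁻²⁶ × 3.107 × 10⁻²⁰) = 6.422 × 10⁻²³ kg·m/s.
λ = h/p = 1.03 × 10⁻¹¹ m = 10.3 pm.

λ = 10.3 pm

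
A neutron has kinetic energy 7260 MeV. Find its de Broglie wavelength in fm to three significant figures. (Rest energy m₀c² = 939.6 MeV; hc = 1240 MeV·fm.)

Total energy E = KE + m₀c² = 7260 + 939.6 = 8199.6 MeV.
(pc)² = E² − (m₀c²)² = (8199.6)² − (939.6)² = 6.635 × 10⁷ MeV², so pc = 8146 MeV.
λ = hc/(pc) = 1240 MeV·fm / 8146 MeV = 0.152 fm.

λ = 0.152 fm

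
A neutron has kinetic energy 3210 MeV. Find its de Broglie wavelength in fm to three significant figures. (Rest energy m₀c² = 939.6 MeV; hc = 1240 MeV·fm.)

Total energy E = KE + m₀c² = 3210 + 939.6 = 4149.6 MeV.
(pc)² = E² − (m₀c²)² = (4149.6)² − (939.6)² = 1.634 × 10⁷ MeV², so pc = 4042 MeV.
λ = hc/(pc) = 1240 MeV·fm / 4042 MeV = 0.307 fm.

λ = 0.307 fm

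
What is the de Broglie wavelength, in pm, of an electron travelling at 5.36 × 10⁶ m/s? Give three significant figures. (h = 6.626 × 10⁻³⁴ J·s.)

p = mv = 9.109 × 10⁻³¹ × 5.36 × 10⁶ = 4.882 × 10⁻²⁴ kg·m/s.
λ = h/p = 6.626 × 10⁻³⁴ / 4.882 × 10⁻²⁴ = 1.36 × 10⁻¹⁰ m = 136 pm.

λ = 136 pm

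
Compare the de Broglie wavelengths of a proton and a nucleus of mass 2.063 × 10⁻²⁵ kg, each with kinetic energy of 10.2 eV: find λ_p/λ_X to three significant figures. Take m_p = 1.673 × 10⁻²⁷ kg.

λ_p/λ_X = 11.1

At fixed KE, p = √(2mKE) so λ = h/p ∝ 1/√m.
λ_p/λ_X = √(m_X/m_p) = √(2.063 × 10⁻²⁵/1.673 × 10⁻²⁷) = √(123.3) = 11.1.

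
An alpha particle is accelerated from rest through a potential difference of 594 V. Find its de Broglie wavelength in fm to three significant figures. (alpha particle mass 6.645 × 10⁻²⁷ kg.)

λ = 417 fm

KE = 2eV = 2 × 1.602 × 10⁻¹⁹ × 594.0 = 1.903 × 10⁻¹⁶ J.
p = √(2mKE) = √(2 × 6.645 × 10⁻²⁷ × 1.903 × 10⁻¹⁶) = 1.590 × 10⁻²¹ kg·m/s.
λ = h/p = 6.626 × 10⁻³⁴ / 1.590 × 10⁻²¹ = 4.17 × 10⁻¹³ m = 417 fm.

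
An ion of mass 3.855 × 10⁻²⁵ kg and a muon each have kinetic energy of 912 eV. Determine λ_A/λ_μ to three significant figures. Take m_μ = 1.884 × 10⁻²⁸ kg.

λ_A/λ_μ = 0.0221

At fixed KE, p = √(2mKE) so λ = h/p ∝ 1/√m.
λ_A/λ_μ = √(m_μ/m_A) = √(1.884 × 10⁻²⁸/3.855 × 10⁻²⁵) = √(4.887 × 10⁻⁴) = 0.0221.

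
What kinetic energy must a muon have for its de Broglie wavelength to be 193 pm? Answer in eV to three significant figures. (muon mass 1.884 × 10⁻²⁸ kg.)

p = h/λ = 6.626 × 10⁻³⁴ / 1.930 × 10⁻¹⁰ = 3.433 × 10⁻²⁴ kg·m/s.
KE = p²/(2m) = (3.433 × 10⁻²⁴)² / (2 × 1.884 × 10⁻²⁸) = 3.128 × 10⁻²⁰ J = 0.195 eV.

KE = 0.195 eV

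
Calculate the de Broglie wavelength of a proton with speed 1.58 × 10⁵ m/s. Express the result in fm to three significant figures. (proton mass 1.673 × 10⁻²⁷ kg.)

λ = 2510 fm

p = mv = 1.673 × 10⁻²⁷ × 1.58 × 10⁵ = 2.643 × 10⁻²² kg·m/s.
λ = h/p = 6.626 × 10⁻³⁴ / 2.643 × 10⁻²² = 2.51 × 10⁻¹² m = 2510 fm.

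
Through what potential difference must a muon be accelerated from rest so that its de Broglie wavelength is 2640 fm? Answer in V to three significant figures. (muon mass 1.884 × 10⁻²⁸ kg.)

V = 1040 V

p = h/λ = 6.626 × 10⁻³⁴ / 2.640 × 10⁻¹² = 2.510 × 10⁻²² kg·m/s.
KE = p²/(2m) = 1.672 × 10⁻¹⁶ J.
V = KE/e = 1.672 × 10⁻¹⁶ / (1.602 × 10⁻¹⁹) = 1040 V.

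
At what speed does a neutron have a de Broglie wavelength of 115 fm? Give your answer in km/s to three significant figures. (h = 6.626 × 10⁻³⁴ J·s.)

v = 3440 km/s

p = h/λ = 6.626 × 10⁻³⁴ / 1.150 × 10⁻¹³ = 5.762 × 10⁻²¹ kg·m/s.
v = p/m = 5.762 × 10⁻²¹ / 1.675 × 10⁻²⁷ = 3.44 × 10⁶ m/s = 3440 km/s.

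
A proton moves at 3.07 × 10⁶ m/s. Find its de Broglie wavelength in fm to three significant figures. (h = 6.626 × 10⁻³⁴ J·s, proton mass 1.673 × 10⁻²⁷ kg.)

λ = 129 fm

p = mv = 1.673 × 10⁻²⁷ × 3.07 × 10⁶ = 5.136 × 10⁻²¹ kg·m/s.
λ = h/p = 6.626 × 10⁻³⁴ / 5.136 × 10⁻²¹ = 1.29 × 10⁻¹³ m = 129 fm.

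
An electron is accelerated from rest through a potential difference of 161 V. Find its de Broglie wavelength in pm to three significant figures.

KE = eV = 1.602 × 10⁻¹⁹ × 161.0 = 2.579 × 10⁻¹⁷ J.
p = √(2mKE) = √(2 × 9.109 × 10⁻³¹ × 2.579 × 10⁻¹⁷) = 6.855 × 10⁻²⁴ kg·m/s.
λ = h/p = 6.626 × 10⁻³⁴ / 6.855 × 10⁻²⁴ = 9.67 × 10⁻¹¹ m = 96.7 pm.

λ = 96.7 pm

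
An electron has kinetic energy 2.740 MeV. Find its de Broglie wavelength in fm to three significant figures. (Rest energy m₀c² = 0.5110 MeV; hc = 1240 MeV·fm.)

λ = 386 fm

Total energy E = KE + m₀c² = 2.740 + 0.5110 = 3.2510 MeV.
(pc)² = E² − (m₀c²)² = (3.2510)² − (0.5110)² = 10.31 MeV², so pc = 3.211 MeV.
λ = hc/(pc) = 1240 MeV·fm / 3.211 MeV = 386 fm.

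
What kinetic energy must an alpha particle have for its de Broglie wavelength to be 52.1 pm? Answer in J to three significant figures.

p = h/λ = 6.626 × 10⁻³⁴ / 5.210 × 10⁻¹¹ = 1.272 × 10⁻²³ kg·m/s.
KE = p²/(2m) = (1.272 × 10⁻²³)² / (2 × 6.645 × 10⁻²⁷) = 1.217 × 10⁻²⁰ J = 1.22 × 10⁻²⁰ J.

KE = 1.22 × 10⁻²⁰ J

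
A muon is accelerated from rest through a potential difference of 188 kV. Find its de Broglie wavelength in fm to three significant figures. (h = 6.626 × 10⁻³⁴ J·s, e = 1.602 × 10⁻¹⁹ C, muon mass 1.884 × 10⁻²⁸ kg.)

λ = 197 fm

KE = eV = 1.602 × 10⁻¹⁹ × 1.880 × 10⁵ = 3.012 × 10⁻¹⁴ J.
p = √(2mKE) = √(2 × 1.884 × 10⁻²⁸ × 3.012 × 10⁻¹⁴) = 3.369 × 10⁻²¹ kg·m/s.
λ = h/p = 6.626 × 10⁻³⁴ / 3.369 × 10⁻²¹ = 1.97 × 10⁻¹³ m = 197 fm.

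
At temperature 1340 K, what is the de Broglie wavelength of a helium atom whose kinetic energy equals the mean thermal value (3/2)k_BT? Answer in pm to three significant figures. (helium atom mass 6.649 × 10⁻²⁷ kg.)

KE = (3/2)k_BT = 1.5 × 1.381 × 10⁻²³ × 1340 = 2.776 × 10⁻²⁰ J.
p = √(2mKE) = √(2 × 6.649 × 10⁻²⁷ × 2.776 × 10⁻²⁰) = 1.921 × 10⁻²³ kg·m/s.
λ = h/p = 3.45 × 10⁻¹¹ m = 34.5 pm.

λ = 34.5 pm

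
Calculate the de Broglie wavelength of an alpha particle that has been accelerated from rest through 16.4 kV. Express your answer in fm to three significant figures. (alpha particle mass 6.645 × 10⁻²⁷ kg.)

KE = 2eV = 2 × 1.602 × 10⁻¹⁹ × 1.640 × 10⁴ = 5.255 × 10⁻¹⁵ J.
p = √(2mKE) = √(2 × 6.645 × 10⁻²⁷ × 5.255 × 10⁻¹⁵) = 8.357 × 10⁻²¹ kg·m/s.
λ = h/p = 6.626 × 10⁻³⁴ / 8.357 × 10⁻²¹ = 7.93 × 10⁻¹⁴ m = 79.3 fm.

λ = 79.3 fm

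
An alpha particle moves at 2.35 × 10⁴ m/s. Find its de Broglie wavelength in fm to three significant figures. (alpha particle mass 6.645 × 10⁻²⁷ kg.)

λ = 4240 fm

p = mv = 6.645 × 10⁻²⁷ × 2.35 × 10⁴ = 1.562 × 10⁻²² kg·m/s.
λ = h/p = 6.626 × 10⁻³⁴ / 1.562 × 10⁻²² = 4.24 × 10⁻¹² m = 4240 fm.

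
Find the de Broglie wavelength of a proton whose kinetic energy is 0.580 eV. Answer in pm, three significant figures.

λ = 37.6 pm

KE = 0.580 eV = 9.292 × 10⁻²⁰ J.
p = √(2mKE) = √(2 × 1.673 × 10⁻²⁷ × 9.292 × 10⁻²⁰) = 1.763 × 10⁻²³ kg·m/s.
λ = h/p = 6.626 × 10⁻³⁴ / 1.763 × 10⁻²³ = 3.76 × 10⁻¹¹ m = 37.6 pm.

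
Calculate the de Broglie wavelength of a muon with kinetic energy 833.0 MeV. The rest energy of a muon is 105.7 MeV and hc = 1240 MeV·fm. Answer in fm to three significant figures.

λ = 1.33 fm

Total energy E = KE + m₀c² = 833.0 + 105.7 = 938.7 MeV.
(pc)² = E² − (m₀c²)² = (938.7)² − (105.7)² = 8.700 × 10⁵ MeV², so pc = 932.7 MeV.
λ = hc/(pc) = 1240 MeV·fm / 932.7 MeV = 1.33 fm.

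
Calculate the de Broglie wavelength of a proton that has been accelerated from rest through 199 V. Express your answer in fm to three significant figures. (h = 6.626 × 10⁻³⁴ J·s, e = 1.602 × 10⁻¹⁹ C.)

KE = eV = 1.602 × 10⁻¹⁹ × 199.0 = 3.188 × 10⁻¹⁷ J.
p = √(2mKE) = √(2 × 1.673 × 10⁻²⁷ × 3.188 × 10⁻¹⁷) = 3.266 × 10⁻²² kg·m/s.
λ = h/p = 6.626 × 10⁻³⁴ / 3.266 × 10⁻²² = 2.03 × 10⁻¹² m = 2030 fm.

λ = 2030 fm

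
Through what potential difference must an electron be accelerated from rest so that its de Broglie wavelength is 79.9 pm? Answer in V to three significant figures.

p = h/λ = 6.626 × 10⁻³⁴ / 7.990 × 10⁻¹¹ = 8.293 × 10⁻²⁴ kg·m/s.
KE = p²/(2m) = 3.775 × 10⁻¹⁷ J.
V = KE/e = 3.775 × 10⁻¹⁷ / (1.602 × 10⁻¹⁹) = 236 V.

V = 236 V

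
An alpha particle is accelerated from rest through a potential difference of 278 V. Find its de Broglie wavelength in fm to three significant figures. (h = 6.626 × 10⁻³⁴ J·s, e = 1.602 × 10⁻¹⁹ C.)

λ = 609 fm

KE = 2eV = 2 × 1.602 × 10⁻¹⁹ × 278.0 = 8.907 × 10⁻¹⁷ J.
p = √(2mKE) = √(2 × 6.645 × 10⁻²⁷ × 8.907 × 10⁻¹⁷) = 1.088 × 10⁻²¹ kg·m/s.
λ = h/p = 6.626 × 10⁻³⁴ / 1.088 × 10⁻²¹ = 6.09 × 10⁻¹³ m = 609 fm.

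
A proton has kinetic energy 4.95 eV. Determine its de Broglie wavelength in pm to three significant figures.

KE = 4.95 eV = 7.930 × 10⁻¹⁹ J.
p = √(2mKE) = √(2 × 1.673 × 10⁻²⁷ × 7.930 × 10⁻¹⁹) = 5.151 × 10⁻²³ kg·m/s.
λ = h/p = 6.626 × 10⁻³⁴ / 5.151 × 10⁻²³ = 1.29 × 10⁻¹¹ m = 12.9 pm.

λ = 12.9 pm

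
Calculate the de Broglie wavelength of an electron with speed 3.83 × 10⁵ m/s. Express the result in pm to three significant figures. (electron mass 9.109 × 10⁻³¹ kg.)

λ = 1900 pm

p = mv = 9.109 × 10⁻³¹ × 3.83 × 10⁵ = 3.489 × 10⁻²⁵ kg·m/s.
λ = h/p = 6.626 × 10⁻³⁴ / 3.489 × 10⁻²⁵ = 1.90 × 10⁻⁹ m = 1900 pm.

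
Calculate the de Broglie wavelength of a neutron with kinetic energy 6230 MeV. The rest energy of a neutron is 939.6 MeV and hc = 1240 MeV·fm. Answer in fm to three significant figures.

Total energy E = KE + m₀c² = 6230 + 939.6 = 7169.6 MeV.
(pc)² = E² − (m₀c²)² = (7169.6)² − (939.6)² = 5.052 × 10⁷ MeV², so pc = 7108 MeV.
λ = hc/(pc) = 1240 MeV·fm / 7108 MeV = 0.174 fm.

λ = 0.174 fm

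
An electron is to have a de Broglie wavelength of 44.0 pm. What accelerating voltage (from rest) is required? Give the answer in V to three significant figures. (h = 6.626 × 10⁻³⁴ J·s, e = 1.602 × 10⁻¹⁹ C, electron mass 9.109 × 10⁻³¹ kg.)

p = h/λ = 6.626 × 10⁻³⁴ / 4.400 × 10⁻¹¹ = 1.506 × 10⁻²³ kg·m/s.
KE = p²/(2m) = 1.245 × 10⁻¹⁶ J.
V = KE/e = 1.245 × 10⁻¹⁶ / (1.602 × 10⁻¹⁹) = 777 V.

V = 777 V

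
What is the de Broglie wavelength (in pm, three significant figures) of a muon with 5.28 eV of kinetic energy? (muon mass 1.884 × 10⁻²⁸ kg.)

KE = 5.28 eV = 8.459 × 10⁻¹⁹ J.
p = √(2mKE) = √(2 × 1.884 × 10⁻²⁸ × 8.459 × 10⁻¹⁹) = 1.785 × 10⁻²³ kg·m/s.
λ = h/p = 6.626 × 10⁻³⁴ / 1.785 × 10⁻²³ = 3.71 × 10⁻¹¹ m = 37.1 pm.

λ = 37.1 pm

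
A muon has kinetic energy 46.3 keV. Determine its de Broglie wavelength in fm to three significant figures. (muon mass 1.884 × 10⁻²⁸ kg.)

KE = 46.3 keV = 7.417 × 10⁻¹⁵ J.
p = √(2mKE) = √(2 × 1.884 × 10⁻²⁸ × 7.417 × 10⁻¹⁵) = 1.672 × 10⁻²¹ kg·m/s.
λ = h/p = 6.626 × 10⁻³⁴ / 1.672 × 10⁻²¹ = 3.96 × 10⁻¹³ m = 396 fm.

λ = 396 fm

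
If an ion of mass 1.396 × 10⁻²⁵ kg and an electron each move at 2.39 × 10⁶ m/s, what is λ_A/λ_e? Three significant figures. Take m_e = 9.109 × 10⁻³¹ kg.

At fixed v, p = mv so λ = h/(mv) ∝ 1/m.
λ_A/λ_e = m_e/m_A = 9.109 × 10⁻³¹/1.396 × 10⁻²⁵ = 6.53 × 10⁻⁶.

λ_A/λ_e = 6.53 × 10⁻⁶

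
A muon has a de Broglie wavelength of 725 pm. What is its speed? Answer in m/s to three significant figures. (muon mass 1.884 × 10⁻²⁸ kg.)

p = h/λ = 6.626 × 10⁻³⁴ / 7.250 × 10⁻¹⁰ = 9.139 × 10⁻²⁵ kg·m/s.
v = p/m = 9.139 × 10⁻²⁵ / 1.884 × 10⁻²⁸ = 4.85 × 10³ m/s = 4850 m/s.

v = 4850 m/s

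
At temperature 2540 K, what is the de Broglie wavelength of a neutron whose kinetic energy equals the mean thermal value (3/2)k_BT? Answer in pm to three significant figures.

λ = 49.9 pm

KE = (3/2)k_BT = 1.5 × 1.381 × 10⁻²³ × 2540 = 5.262 × 10⁻²⁰ J.
p = √(2mKE) = √(2 × 1.675 × 10⁻²⁷ × 5.262 × 10⁻²⁰) = 1.328 × 10⁻²³ kg·m/s.
λ = h/p = 4.99 × 10⁻¹¹ m = 49.9 pm.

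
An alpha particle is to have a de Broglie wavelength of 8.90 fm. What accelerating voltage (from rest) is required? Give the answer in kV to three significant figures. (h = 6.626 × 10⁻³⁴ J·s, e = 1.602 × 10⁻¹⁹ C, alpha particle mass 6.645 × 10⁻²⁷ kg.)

p = h/λ = 6.626 × 10⁻³⁴ / 8.900 × 10⁻¹⁵ = 7.445 × 10⁻²⁰ kg·m/s.
KE = p²/(2m) = 4.171 × 10⁻¹³ J.
V = KE/2e = 4.171 × 10⁻¹³ / (2 × 1.602 × 10⁻¹⁹) = 1300 kV.

V = 1300 kV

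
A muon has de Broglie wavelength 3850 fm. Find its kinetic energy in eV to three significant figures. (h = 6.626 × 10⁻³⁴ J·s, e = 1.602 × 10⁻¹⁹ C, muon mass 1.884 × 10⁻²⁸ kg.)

p = h/λ = 6.626 × 10⁻³⁴ / 3.850 × 10⁻¹² = 1.721 × 10⁻²² kg·m/s.
KE = p²/(2m) = (1.721 × 10⁻²²)² / (2 × 1.884 × 10⁻²⁸) = 7.861 × 10⁻¹⁷ J = 491 eV.

KE = 491 eV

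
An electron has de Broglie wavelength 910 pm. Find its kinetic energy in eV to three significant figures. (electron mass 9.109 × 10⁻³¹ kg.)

p = h/λ = 6.626 × 10⁻³⁴ / 9.100 × 10⁻¹⁰ = 7.281 × 10⁻²⁵ kg·m/s.
KE = p²/(2m) = (7.281 × 10⁻²⁵)² / (2 × 9.109 × 10⁻³¹) = 2.910 × 10⁻¹⁹ J = 1.82 eV.

KE = 1.82 eV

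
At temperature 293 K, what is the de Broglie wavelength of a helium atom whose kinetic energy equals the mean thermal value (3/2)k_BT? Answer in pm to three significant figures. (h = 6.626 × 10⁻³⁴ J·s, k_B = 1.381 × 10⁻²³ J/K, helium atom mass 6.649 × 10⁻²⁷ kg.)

λ = 73.8 pm

KE = (3/2)k_BT = 1.5 × 1.381 × 10⁻²³ × 293 = 6.069 × 10⁻²¹ J.
p = √(2mKE) = √(2 × 6.649 × 10⁻²⁷ × 6.069 × 10⁻²¹) = 8.984 × 10⁻²⁴ kg·m/s.
λ = h/p = 7.38 × 10⁻¹¹ m = 73.8 pm.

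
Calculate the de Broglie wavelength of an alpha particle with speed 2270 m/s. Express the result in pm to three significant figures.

λ = 43.9 pm

p = mv = 6.645 × 10⁻²⁷ × 2270 = 1.508 × 10⁻²³ kg·m/s.
λ = h/p = 6.626 × 10⁻³⁴ / 1.508 × 10⁻²³ = 4.39 × 10⁻¹¹ m = 43.9 pm.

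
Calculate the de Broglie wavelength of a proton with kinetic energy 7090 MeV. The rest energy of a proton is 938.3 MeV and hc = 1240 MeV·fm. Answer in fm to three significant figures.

Total energy E = KE + m₀c² = 7090 + 938.3 = 8028.3 MeV.
(pc)² = E² − (m₀c²)² = (8028.3)² − (938.3)² = 6.357 × 10⁷ MeV², so pc = 7973 MeV.
λ = hc/(pc) = 1240 MeV·fm / 7973 MeV = 0.156 fm.

λ = 0.156 fm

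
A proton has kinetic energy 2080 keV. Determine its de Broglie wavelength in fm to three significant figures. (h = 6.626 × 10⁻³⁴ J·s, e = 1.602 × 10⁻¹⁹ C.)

λ = 19.8 fm

KE = 2080 keV = 3.332 × 10⁻¹³ J.
p = √(2mKE) = √(2 × 1.673 × 10⁻²⁷ × 3.332 × 10⁻¹³) = 3.339 × 10⁻²⁰ kg·m/s.
λ = h/p = 6.626 × 10⁻³⁴ / 3.339 × 10⁻²⁰ = 1.98 × 10⁻¹⁴ m = 19.8 fm.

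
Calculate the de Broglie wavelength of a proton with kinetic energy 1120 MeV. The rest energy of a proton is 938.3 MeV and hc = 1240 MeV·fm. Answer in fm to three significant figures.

λ = 0.677 fm

Total energy E = KE + m₀c² = 1120 + 938.3 = 2058.3 MeV.
(pc)² = E² − (m₀c²)² = (2058.3)² − (938.3)² = 3.356 × 10⁶ MeV², so pc = 1832 MeV.
λ = hc/(pc) = 1240 MeV·fm / 1832 MeV = 0.677 fm.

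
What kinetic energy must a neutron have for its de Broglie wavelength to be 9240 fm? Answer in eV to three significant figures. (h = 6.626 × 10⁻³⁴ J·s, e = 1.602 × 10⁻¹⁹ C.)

KE = 9.58 eV

p = h/λ = 6.626 × 10⁻³⁴ / 9.240 × 10⁻¹² = 7.171 × 10⁻²³ kg·m/s.
KE = p²/(2m) = (7.171 × 10⁻²³)² / (2 × 1.675 × 10⁻²⁷) = 1.535 × 10⁻¹⁸ J = 9.58 eV.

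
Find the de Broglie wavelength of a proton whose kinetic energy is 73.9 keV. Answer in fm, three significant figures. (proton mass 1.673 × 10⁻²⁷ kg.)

λ = 105 fm

KE = 73.9 keV = 1.184 × 10⁻¹⁴ J.
p = √(2mKE) = √(2 × 1.673 × 10⁻²⁷ × 1.184 × 10⁻¹⁴) = 6.294 × 10⁻²¹ kg·m/s.
λ = h/p = 6.626 × 10⁻³⁴ / 6.294 × 10⁻²¹ = 1.05 × 10⁻¹³ m = 105 fm.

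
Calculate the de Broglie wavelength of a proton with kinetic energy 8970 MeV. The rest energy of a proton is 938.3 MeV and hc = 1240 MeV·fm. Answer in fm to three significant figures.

Total energy E = KE + m₀c² = 8970 + 938.3 = 9908.3 MeV.
(pc)² = E² − (m₀c²)² = (9908.3)² − (938.3)² = 9.729 × 10⁷ MeV², so pc = 9864 MeV.
λ = hc/(pc) = 1240 MeV·fm / 9864 MeV = 0.126 fm.

λ = 0.126 fm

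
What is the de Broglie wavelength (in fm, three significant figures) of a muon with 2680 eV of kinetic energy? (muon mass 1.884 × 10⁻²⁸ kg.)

λ = 1650 fm

KE = 2680 eV = 4.293 × 10⁻¹⁶ J.
p = √(2mKE) = √(2 × 1.884 × 10⁻²⁸ × 4.293 × 10⁻¹⁶) = 4.022 × 10⁻²² kg·m/s.
λ = h/p = 6.626 × 10⁻³⁴ / 4.022 × 10⁻²² = 1.65 × 10⁻¹² m = 1650 fm.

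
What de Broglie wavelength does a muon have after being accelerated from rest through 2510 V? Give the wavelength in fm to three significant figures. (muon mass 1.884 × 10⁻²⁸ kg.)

KE = eV = 1.602 × 10⁻¹⁹ × 2510 = 4.021 × 10⁻¹⁶ J.
p = √(2mKE) = √(2 × 1.884 × 10⁻²⁸ × 4.021 × 10⁻¹⁶) = 3.892 × 10⁻²² kg·m/s.
λ = h/p = 6.626 × 10⁻³⁴ / 3.892 × 10⁻²² = 1.70 × 10⁻¹² m = 1700 fm.

λ = 1700 fm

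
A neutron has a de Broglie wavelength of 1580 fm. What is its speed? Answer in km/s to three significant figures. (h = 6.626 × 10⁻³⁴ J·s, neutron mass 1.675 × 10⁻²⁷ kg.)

v = 250 km/s

p = h/λ = 6.626 × 10⁻³⁴ / 1.580 × 10⁻¹² = 4.194 × 10⁻²² kg·m/s.
v = p/m = 4.194 × 10⁻²² / 1.675 × 10⁻²⁷ = 2.50 × 10⁵ m/s = 250 km/s.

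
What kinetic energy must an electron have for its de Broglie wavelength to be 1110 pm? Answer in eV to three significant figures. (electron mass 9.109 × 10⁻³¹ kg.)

KE = 1.22 eV

p = h/λ = 6.626 × 10⁻³⁴ / 1.110 × 10⁻⁹ = 5.969 × 10⁻²⁵ kg·m/s.
KE = p²/(2m) = (5.969 × 10⁻²⁵)² / (2 × 9.109 × 10⁻³¹) = 1.956 × 10⁻¹⁹ J = 1.22 eV.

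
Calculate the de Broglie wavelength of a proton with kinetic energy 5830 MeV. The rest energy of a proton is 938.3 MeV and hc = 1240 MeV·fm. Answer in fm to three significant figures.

λ = 0.185 fm

Total energy E = KE + m₀c² = 5830 + 938.3 = 6768.3 MeV.
(pc)² = E² − (m₀c²)² = (6768.3)² − (938.3)² = 4.493 × 10⁷ MeV², so pc = 6703 MeV.
λ = hc/(pc) = 1240 MeV·fm / 6703 MeV = 0.185 fm.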